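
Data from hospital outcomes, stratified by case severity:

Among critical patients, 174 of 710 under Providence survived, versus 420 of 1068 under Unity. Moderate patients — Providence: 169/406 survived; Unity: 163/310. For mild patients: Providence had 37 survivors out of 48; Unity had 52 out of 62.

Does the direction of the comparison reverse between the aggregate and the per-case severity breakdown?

No

Critical: Providence 174/710 = 24.5%, Unity 420/1068 = 39.3% → Unity
Moderate: Providence 169/406 = 41.6%, Unity 163/310 = 52.6% → Unity
Mild: Providence 37/48 = 77.1%, Unity 52/62 = 83.9% → Unity
Overall: Providence 380/1164 = 32.6%, Unity 635/1440 = 44.1% → Unity
Unity wins overall and in every case group — no reversal.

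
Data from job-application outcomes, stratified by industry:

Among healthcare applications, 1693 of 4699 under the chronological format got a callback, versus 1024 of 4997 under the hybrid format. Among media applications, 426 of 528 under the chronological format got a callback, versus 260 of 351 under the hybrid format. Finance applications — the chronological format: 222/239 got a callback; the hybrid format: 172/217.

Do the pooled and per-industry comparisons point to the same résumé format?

Yes

Healthcare: the chronological format 1693/4699 = 36.0%, the hybrid format 1024/4997 = 20.5% → the chronological format
Media: the chronological format 426/528 = 80.7%, the hybrid format 260/351 = 74.1% → the chronological format
Finance: the chronological format 222/239 = 92.9%, the hybrid format 172/217 = 79.3% → the chronological format
Overall: the chronological format 2341/5466 = 42.8%, the hybrid format 1456/5565 = 26.2% → the chronological format
The chronological format wins overall and in every industry group — no reversal.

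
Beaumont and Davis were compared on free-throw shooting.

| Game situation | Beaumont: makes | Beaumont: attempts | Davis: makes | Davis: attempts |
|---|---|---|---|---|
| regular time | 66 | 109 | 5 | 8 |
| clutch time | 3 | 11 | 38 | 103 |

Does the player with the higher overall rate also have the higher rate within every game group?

Regular time: Beaumont 66/109 = 60.6%, Davis 5/8 = 62.5% → Davis
Clutch time: Beaumont 3/11 = 27.3%, Davis 38/103 = 36.9% → Davis
Overall: Beaumont 69/120 = 57.5%, Davis 43/111 = 38.7% → Beaumont
Davis wins each game group but Beaumont wins overall — the comparison reverses. Davis's attempts skew toward clutch time, which has a lower base rate.

No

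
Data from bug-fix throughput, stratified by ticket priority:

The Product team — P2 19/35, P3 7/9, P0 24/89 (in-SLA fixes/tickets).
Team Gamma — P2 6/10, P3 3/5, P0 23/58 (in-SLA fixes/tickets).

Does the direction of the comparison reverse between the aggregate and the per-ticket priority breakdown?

P2: the Product team 19/35 = 54.3%, Team Gamma 6/10 = 60.0% → Team Gamma
P3: the Product team 7/9 = 77.8%, Team Gamma 3/5 = 60.0% → the Product team
P0: the Product team 24/89 = 27.0%, Team Gamma 23/58 = 39.7% → Team Gamma
Overall: the Product team 50/133 = 37.6%, Team Gamma 32/73 = 43.8% → Team Gamma
Neither sweeps: the Product team wins 1 of 3 groups, Team Gamma wins 2. Team Gamma wins overall but not every group — no Simpson reversal.

No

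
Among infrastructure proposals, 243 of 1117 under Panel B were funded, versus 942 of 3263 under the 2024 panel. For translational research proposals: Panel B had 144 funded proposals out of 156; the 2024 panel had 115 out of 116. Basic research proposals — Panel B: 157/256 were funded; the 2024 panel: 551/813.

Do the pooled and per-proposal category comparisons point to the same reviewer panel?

Infrastructure: Panel B 243/1117 = 21.8%, the 2024 panel 942/3263 = 28.9% → the 2024 panel
Translational research: Panel B 144/156 = 92.3%, the 2024 panel 115/116 = 99.1% → the 2024 panel
Basic research: Panel B 157/256 = 61.3%, the 2024 panel 551/813 = 67.8% → the 2024 panel
Overall: Panel B 544/1529 = 35.6%, the 2024 panel 1608/4192 = 38.4% → the 2024 panel
The 2024 panel wins overall and in every proposal group — no reversal.

Yes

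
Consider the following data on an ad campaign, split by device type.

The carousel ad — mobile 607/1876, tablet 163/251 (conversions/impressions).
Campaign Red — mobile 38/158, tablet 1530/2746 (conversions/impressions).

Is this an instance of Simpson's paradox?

Yes

Mobile: the carousel ad 607/1876 = 32.4%, Campaign Red 38/158 = 24.1% → the carousel ad
Tablet: the carousel ad 163/251 = 64.9%, Campaign Red 1530/2746 = 55.7% → the carousel ad
Overall: the carousel ad 770/2127 = 36.2%, Campaign Red 1568/2904 = 54.0% → Campaign Red
The carousel ad wins each device group but Campaign Red wins overall — the comparison reverses. The carousel ad's impressions skew toward mobile, which has a lower base rate.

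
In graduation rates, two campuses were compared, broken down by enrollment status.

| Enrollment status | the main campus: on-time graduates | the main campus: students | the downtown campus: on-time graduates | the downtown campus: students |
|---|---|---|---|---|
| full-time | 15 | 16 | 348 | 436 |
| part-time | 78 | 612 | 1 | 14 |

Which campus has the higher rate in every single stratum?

the main campus

Full-time: the main campus 15/16 = 93.8%, the downtown campus 348/436 = 79.8% → the main campus
Part-time: the main campus 78/612 = 12.7%, the downtown campus 1/14 = 7.1% → the main campus
The main campus has the higher rate in both groups.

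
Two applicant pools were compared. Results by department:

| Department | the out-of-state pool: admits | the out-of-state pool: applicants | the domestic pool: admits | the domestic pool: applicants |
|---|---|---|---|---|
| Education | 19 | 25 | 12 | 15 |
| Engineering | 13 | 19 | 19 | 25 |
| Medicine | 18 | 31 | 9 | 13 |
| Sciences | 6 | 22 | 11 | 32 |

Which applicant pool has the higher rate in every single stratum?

Education: the out-of-state pool 19/25 = 76.0%, the domestic pool 12/15 = 80.0% → the domestic pool
Engineering: the out-of-state pool 13/19 = 68.4%, the domestic pool 19/25 = 76.0% → the domestic pool
Medicine: the out-of-state pool 18/31 = 58.1%, the domestic pool 9/13 = 69.2% → the domestic pool
Sciences: the out-of-state pool 6/22 = 27.3%, the domestic pool 11/32 = 34.4% → the domestic pool
The domestic pool has the higher rate in all 4 groups.

the domestic pool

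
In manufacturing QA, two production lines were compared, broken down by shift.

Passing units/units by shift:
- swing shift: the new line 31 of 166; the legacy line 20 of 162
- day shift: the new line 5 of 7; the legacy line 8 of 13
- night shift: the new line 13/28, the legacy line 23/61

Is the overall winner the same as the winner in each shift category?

Yes

Swing shift: the new line 31/166 = 18.7%, the legacy line 20/162 = 12.3% → the new line
Day shift: the new line 5/7 = 71.4%, the legacy line 8/13 = 61.5% → the new line
Night shift: the new line 13/28 = 46.4%, the legacy line 23/61 = 37.7% → the new line
Overall: the new line 49/201 = 24.4%, the legacy line 51/236 = 21.6% → the new line
The new line wins overall and in every shift group — no reversal.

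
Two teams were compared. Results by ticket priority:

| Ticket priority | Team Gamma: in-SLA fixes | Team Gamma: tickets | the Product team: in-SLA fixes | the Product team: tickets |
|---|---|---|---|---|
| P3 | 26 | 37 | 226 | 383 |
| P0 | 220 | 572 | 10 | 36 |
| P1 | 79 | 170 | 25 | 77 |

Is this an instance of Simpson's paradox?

Yes

P3: Team Gamma 26/37 = 70.3%, the Product team 226/383 = 59.0% → Team Gamma
P0: Team Gamma 220/572 = 38.5%, the Product team 10/36 = 27.8% → Team Gamma
P1: Team Gamma 79/170 = 46.5%, the Product team 25/77 = 32.5% → Team Gamma
Overall: Team Gamma 325/779 = 41.7%, the Product team 261/496 = 52.6% → the Product team
Team Gamma wins each ticket group but the Product team wins overall — the comparison reverses. Team Gamma's tickets skew toward P0, which has a lower base rate.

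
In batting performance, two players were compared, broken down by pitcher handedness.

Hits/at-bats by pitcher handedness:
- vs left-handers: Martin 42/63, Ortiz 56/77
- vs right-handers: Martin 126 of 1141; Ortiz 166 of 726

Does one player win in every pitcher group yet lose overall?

Vs left-handers: Martin 42/63 = 66.7%, Ortiz 56/77 = 72.7% → Ortiz
Vs right-handers: Martin 126/1141 = 11.0%, Ortiz 166/726 = 22.9% → Ortiz
Overall: Martin 168/1204 = 14.0%, Ortiz 222/803 = 27.6% → Ortiz
Ortiz wins overall and in every pitcher group — no reversal.

No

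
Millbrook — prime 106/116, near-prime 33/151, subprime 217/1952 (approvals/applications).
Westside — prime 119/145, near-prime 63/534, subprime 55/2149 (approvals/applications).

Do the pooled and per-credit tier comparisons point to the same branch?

Prime: Millbrook 106/116 = 91.4%, Westside 119/145 = 82.1% → Millbrook
Near-prime: Millbrook 33/151 = 21.9%, Westside 63/534 = 11.8% → Millbrook
Subprime: Millbrook 217/1952 = 11.1%, Westside 55/2149 = 2.6% → Millbrook
Overall: Millbrook 356/2219 = 16.0%, Westside 237/2828 = 8.4% → Millbrook
Millbrook wins overall and in every credit group — no reversal.

Yes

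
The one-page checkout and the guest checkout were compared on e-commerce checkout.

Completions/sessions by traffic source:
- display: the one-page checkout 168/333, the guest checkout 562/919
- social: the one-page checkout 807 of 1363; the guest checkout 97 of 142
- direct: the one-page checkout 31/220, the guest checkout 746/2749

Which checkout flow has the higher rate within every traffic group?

the guest checkout

Display: the one-page checkout 168/333 = 50.5%, the guest checkout 562/919 = 61.2% → the guest checkout
Social: the one-page checkout 807/1363 = 59.2%, the guest checkout 97/142 = 68.3% → the guest checkout
Direct: the one-page checkout 31/220 = 14.1%, the guest checkout 746/2749 = 27.1% → the guest checkout
The guest checkout has the higher rate in all 3 groups.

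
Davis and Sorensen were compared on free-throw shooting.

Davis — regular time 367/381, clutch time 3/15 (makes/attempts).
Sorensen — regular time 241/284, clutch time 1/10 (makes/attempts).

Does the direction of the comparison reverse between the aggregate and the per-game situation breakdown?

Regular time: Davis 367/381 = 96.3%, Sorensen 241/284 = 84.9% → Davis
Clutch time: Davis 3/15 = 20.0%, Sorensen 1/10 = 10.0% → Davis
Overall: Davis 370/396 = 93.4%, Sorensen 242/294 = 82.3% → Davis
Davis wins overall and in every game group — no reversal.

No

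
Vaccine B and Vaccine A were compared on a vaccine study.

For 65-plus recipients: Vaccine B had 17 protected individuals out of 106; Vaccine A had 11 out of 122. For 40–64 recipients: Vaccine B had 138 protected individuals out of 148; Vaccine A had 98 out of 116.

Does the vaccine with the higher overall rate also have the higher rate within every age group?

Yes

65-plus: Vaccine B 17/106 = 16.0%, Vaccine A 11/122 = 9.0% → Vaccine B
40–64: Vaccine B 138/148 = 93.2%, Vaccine A 98/116 = 84.5% → Vaccine B
Overall: Vaccine B 155/254 = 61.0%, Vaccine A 109/238 = 45.8% → Vaccine B
Vaccine B wins overall and in every age group — no reversal.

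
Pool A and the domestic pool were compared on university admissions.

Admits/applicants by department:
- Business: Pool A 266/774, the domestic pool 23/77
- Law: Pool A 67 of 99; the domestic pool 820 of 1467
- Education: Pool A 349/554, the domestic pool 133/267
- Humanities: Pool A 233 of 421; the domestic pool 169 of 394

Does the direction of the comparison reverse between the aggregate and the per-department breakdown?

Business: Pool A 266/774 = 34.4%, the domestic pool 23/77 = 29.9% → Pool A
Law: Pool A 67/99 = 67.7%, the domestic pool 820/1467 = 55.9% → Pool A
Education: Pool A 349/554 = 63.0%, the domestic pool 133/267 = 49.8% → Pool A
Humanities: Pool A 233/421 = 55.3%, the domestic pool 169/394 = 42.9% → Pool A
Overall: Pool A 915/1848 = 49.5%, the domestic pool 1145/2205 = 51.9% → the domestic pool
Pool A wins each department group but the domestic pool wins overall — the comparison reverses. Pool A's applicants skew toward Business, which has a lower base rate.

Yes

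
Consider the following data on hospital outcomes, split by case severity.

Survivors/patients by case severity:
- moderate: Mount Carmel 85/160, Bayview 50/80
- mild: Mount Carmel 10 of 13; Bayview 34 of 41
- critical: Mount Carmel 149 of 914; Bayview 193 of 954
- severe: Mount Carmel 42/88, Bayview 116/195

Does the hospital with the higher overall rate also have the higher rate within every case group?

Yes

Moderate: Mount Carmel 85/160 = 53.1%, Bayview 50/80 = 62.5% → Bayview
Mild: Mount Carmel 10/13 = 76.9%, Bayview 34/41 = 82.9% → Bayview
Critical: Mount Carmel 149/914 = 16.3%, Bayview 193/954 = 20.2% → Bayview
Severe: Mount Carmel 42/88 = 47.7%, Bayview 116/195 = 59.5% → Bayview
Overall: Mount Carmel 286/1175 = 24.3%, Bayview 393/1270 = 30.9% → Bayview
Bayview wins overall and in every case group — no reversal.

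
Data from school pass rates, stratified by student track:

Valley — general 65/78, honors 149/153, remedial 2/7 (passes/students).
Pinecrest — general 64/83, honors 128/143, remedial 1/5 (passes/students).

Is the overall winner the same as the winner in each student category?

General: Valley 65/78 = 83.3%, Pinecrest 64/83 = 77.1% → Valley
Honors: Valley 149/153 = 97.4%, Pinecrest 128/143 = 89.5% → Valley
Remedial: Valley 2/7 = 28.6%, Pinecrest 1/5 = 20.0% → Valley
Overall: Valley 216/238 = 90.8%, Pinecrest 193/231 = 83.5% → Valley
Valley wins overall and in every student group — no reversal.

Yes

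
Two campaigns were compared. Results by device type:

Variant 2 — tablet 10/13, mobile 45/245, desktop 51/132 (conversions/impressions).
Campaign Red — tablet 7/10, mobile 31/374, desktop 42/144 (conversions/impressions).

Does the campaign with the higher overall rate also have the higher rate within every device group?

Yes

Tablet: Variant 2 10/13 = 76.9%, Campaign Red 7/10 = 70.0% → Variant 2
Mobile: Variant 2 45/245 = 18.4%, Campaign Red 31/374 = 8.3% → Variant 2
Desktop: Variant 2 51/132 = 38.6%, Campaign Red 42/144 = 29.2% → Variant 2
Overall: Variant 2 106/390 = 27.2%, Campaign Red 80/528 = 15.2% → Variant 2
Variant 2 wins overall and in every device group — no reversal.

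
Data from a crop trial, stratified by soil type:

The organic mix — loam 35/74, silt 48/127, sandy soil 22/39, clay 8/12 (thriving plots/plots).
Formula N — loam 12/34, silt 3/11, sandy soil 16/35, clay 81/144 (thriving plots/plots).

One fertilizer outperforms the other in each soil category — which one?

Loam: the organic mix 35/74 = 47.3%, Formula N 12/34 = 35.3% → the organic mix
Silt: the organic mix 48/127 = 37.8%, Formula N 3/11 = 27.3% → the organic mix
Sandy soil: the organic mix 22/39 = 56.4%, Formula N 16/35 = 45.7% → the organic mix
Clay: the organic mix 8/12 = 66.7%, Formula N 81/144 = 56.2% → the organic mix
The organic mix has the higher rate in all 4 groups.

the organic mix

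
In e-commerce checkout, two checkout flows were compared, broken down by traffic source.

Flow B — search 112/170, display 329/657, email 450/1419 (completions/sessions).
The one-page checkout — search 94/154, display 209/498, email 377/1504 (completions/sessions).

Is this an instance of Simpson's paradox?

Search: Flow B 112/170 = 65.9%, the one-page checkout 94/154 = 61.0% → Flow B
Display: Flow B 329/657 = 50.1%, the one-page checkout 209/498 = 42.0% → Flow B
Email: Flow B 450/1419 = 31.7%, the one-page checkout 377/1504 = 25.1% → Flow B
Overall: Flow B 891/2246 = 39.7%, the one-page checkout 680/2156 = 31.5% → Flow B
Flow B wins overall and in every traffic group — no reversal.

No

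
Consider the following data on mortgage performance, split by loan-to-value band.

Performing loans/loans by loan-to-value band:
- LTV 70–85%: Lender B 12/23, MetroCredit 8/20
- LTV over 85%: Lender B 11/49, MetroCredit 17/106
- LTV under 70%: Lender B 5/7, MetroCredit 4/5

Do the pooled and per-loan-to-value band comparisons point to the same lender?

No

LTV 70–85%: Lender B 12/23 = 52.2%, MetroCredit 8/20 = 40.0% → Lender B
LTV over 85%: Lender B 11/49 = 22.4%, MetroCredit 17/106 = 16.0% → Lender B
LTV under 70%: Lender B 5/7 = 71.4%, MetroCredit 4/5 = 80.0% → MetroCredit
Overall: Lender B 28/79 = 35.4%, MetroCredit 29/131 = 22.1% → Lender B
Neither sweeps: Lender B wins 2 of 3 groups, MetroCredit wins 1. Lender B wins overall but not every group — no Simpson reversal.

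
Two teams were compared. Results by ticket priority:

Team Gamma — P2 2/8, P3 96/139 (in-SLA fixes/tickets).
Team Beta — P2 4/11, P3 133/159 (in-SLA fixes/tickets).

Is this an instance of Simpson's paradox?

P2: Team Gamma 2/8 = 25.0%, Team Beta 4/11 = 36.4% → Team Beta
P3: Team Gamma 96/139 = 69.1%, Team Beta 133/159 = 83.6% → Team Beta
Overall: Team Gamma 98/147 = 66.7%, Team Beta 137/170 = 80.6% → Team Beta
Team Beta wins overall and in every ticket group — no reversal.

No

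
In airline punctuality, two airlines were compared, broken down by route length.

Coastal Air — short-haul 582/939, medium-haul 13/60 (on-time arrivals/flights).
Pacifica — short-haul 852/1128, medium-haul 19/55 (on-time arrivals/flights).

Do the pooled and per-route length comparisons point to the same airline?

Short-haul: Coastal Air 582/939 = 62.0%, Pacifica 852/1128 = 75.5% → Pacifica
Medium-haul: Coastal Air 13/60 = 21.7%, Pacifica 19/55 = 34.5% → Pacifica
Overall: Coastal Air 595/999 = 59.6%, Pacifica 871/1183 = 73.6% → Pacifica
Pacifica wins overall and in every route group — no reversal.

Yes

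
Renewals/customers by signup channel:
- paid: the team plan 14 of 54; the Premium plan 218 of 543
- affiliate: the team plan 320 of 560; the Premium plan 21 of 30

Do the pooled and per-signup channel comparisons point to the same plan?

Paid: the team plan 14/54 = 25.9%, the Premium plan 218/543 = 40.1% → the Premium plan
Affiliate: the team plan 320/560 = 57.1%, the Premium plan 21/30 = 70.0% → the Premium plan
Overall: the team plan 334/614 = 54.4%, the Premium plan 239/573 = 41.7% → the team plan
The Premium plan wins each signup group but the team plan wins overall — the comparison reverses. The Premium plan's customers skew toward paid, which has a lower base rate.

No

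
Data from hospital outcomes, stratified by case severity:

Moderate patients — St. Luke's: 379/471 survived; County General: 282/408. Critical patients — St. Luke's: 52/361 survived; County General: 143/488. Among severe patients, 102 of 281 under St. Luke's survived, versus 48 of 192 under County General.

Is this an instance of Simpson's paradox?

Moderate: St. Luke's 379/471 = 80.5%, County General 282/408 = 69.1% → St. Luke's
Critical: St. Luke's 52/361 = 14.4%, County General 143/488 = 29.3% → County General
Severe: St. Luke's 102/281 = 36.3%, County General 48/192 = 25.0% → St. Luke's
Overall: St. Luke's 533/1113 = 47.9%, County General 473/1088 = 43.5% → St. Luke's
Neither sweeps: St. Luke's wins 2 of 3 groups, County General wins 1. St. Luke's wins overall but not every group — no Simpson reversal.

No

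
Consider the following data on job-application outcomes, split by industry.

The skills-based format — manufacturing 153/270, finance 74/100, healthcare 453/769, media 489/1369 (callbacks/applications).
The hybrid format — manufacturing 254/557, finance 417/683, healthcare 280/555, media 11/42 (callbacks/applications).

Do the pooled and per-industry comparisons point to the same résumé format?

Manufacturing: the skills-based format 153/270 = 56.7%, the hybrid format 254/557 = 45.6% → the skills-based format
Finance: the skills-based format 74/100 = 74.0%, the hybrid format 417/683 = 61.1% → the skills-based format
Healthcare: the skills-based format 453/769 = 58.9%, the hybrid format 280/555 = 50.5% → the skills-based format
Media: the skills-based format 489/1369 = 35.7%, the hybrid format 11/42 = 26.2% → the skills-based format
Overall: the skills-based format 1169/2508 = 46.6%, the hybrid format 962/1837 = 52.4% → the hybrid format
The skills-based format wins each industry group but the hybrid format wins overall — the comparison reverses. The skills-based format's applications skew toward media, which has a lower base rate.

No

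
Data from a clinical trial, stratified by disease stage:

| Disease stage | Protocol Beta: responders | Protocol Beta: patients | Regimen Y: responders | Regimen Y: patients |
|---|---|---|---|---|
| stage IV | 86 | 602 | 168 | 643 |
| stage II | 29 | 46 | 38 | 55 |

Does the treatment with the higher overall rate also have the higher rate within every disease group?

Yes

Stage IV: Protocol Beta 86/602 = 14.3%, Regimen Y 168/643 = 26.1% → Regimen Y
Stage II: Protocol Beta 29/46 = 63.0%, Regimen Y 38/55 = 69.1% → Regimen Y
Overall: Protocol Beta 115/648 = 17.7%, Regimen Y 206/698 = 29.5% → Regimen Y
Regimen Y wins overall and in every disease group — no reversal.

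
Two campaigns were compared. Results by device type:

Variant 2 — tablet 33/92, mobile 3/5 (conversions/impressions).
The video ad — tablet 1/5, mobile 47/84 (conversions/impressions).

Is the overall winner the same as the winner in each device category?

No

Tablet: Variant 2 33/92 = 35.9%, the video ad 1/5 = 20.0% → Variant 2
Mobile: Variant 2 3/5 = 60.0%, the video ad 47/84 = 56.0% → Variant 2
Overall: Variant 2 36/97 = 37.1%, the video ad 48/89 = 53.9% → the video ad
Variant 2 wins each device group but the video ad wins overall — the comparison reverses. Variant 2's impressions skew toward tablet, which has a lower base rate.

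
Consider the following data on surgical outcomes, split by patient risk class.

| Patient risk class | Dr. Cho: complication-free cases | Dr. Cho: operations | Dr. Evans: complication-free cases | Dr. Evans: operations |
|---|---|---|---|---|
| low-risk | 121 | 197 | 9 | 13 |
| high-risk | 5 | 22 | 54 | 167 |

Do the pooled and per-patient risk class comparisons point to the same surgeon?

Low-risk: Dr. Cho 121/197 = 61.4%, Dr. Evans 9/13 = 69.2% → Dr. Evans
High-risk: Dr. Cho 5/22 = 22.7%, Dr. Evans 54/167 = 32.3% → Dr. Evans
Overall: Dr. Cho 126/219 = 57.5%, Dr. Evans 63/180 = 35.0% → Dr. Cho
Dr. Evans wins each patient risk group but Dr. Cho wins overall — the comparison reverses. Dr. Evans's operations skew toward high-risk, which has a lower base rate.

No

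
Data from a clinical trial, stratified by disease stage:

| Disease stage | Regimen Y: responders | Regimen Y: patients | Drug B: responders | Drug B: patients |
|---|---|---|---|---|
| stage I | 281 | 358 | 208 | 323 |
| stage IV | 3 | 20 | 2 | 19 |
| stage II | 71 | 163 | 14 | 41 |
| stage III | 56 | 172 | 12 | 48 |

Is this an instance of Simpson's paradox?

No

Stage I: Regimen Y 281/358 = 78.5%, Drug B 208/323 = 64.4% → Regimen Y
Stage IV: Regimen Y 3/20 = 15.0%, Drug B 2/19 = 10.5% → Regimen Y
Stage II: Regimen Y 71/163 = 43.6%, Drug B 14/41 = 34.1% → Regimen Y
Stage III: Regimen Y 56/172 = 32.6%, Drug B 12/48 = 25.0% → Regimen Y
Overall: Regimen Y 411/713 = 57.6%, Drug B 236/431 = 54.8% → Regimen Y
Regimen Y wins overall and in every disease group — no reversal.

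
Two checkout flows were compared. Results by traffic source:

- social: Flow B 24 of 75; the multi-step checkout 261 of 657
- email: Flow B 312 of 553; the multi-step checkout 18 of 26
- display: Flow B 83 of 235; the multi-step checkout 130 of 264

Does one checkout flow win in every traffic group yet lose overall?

Social: Flow B 24/75 = 32.0%, the multi-step checkout 261/657 = 39.7% → the multi-step checkout
Email: Flow B 312/553 = 56.4%, the multi-step checkout 18/26 = 69.2% → the multi-step checkout
Display: Flow B 83/235 = 35.3%, the multi-step checkout 130/264 = 49.2% → the multi-step checkout
Overall: Flow B 419/863 = 48.6%, the multi-step checkout 409/947 = 43.2% → Flow B
The multi-step checkout wins each traffic group but Flow B wins overall — the comparison reverses. The multi-step checkout's sessions skew toward social, which has a lower base rate.

Yes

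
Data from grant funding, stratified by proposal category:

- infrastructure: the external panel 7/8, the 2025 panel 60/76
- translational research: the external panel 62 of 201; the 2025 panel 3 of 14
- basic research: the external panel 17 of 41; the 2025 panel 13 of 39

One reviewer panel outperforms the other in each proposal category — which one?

the external panel

Infrastructure: the external panel 7/8 = 87.5%, the 2025 panel 60/76 = 78.9% → the external panel
Translational research: the external panel 62/201 = 30.8%, the 2025 panel 3/14 = 21.4% → the external panel
Basic research: the external panel 17/41 = 41.5%, the 2025 panel 13/39 = 33.3% → the external panel
The external panel has the higher rate in all 3 groups.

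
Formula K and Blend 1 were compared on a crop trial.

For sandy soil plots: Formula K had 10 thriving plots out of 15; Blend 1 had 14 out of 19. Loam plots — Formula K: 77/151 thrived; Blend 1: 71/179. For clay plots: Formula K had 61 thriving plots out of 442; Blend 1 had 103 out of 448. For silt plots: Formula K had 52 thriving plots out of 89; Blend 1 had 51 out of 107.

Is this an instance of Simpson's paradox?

No

Sandy soil: Formula K 10/15 = 66.7%, Blend 1 14/19 = 73.7% → Blend 1
Loam: Formula K 77/151 = 51.0%, Blend 1 71/179 = 39.7% → Formula K
Clay: Formula K 61/442 = 13.8%, Blend 1 103/448 = 23.0% → Blend 1
Silt: Formula K 52/89 = 58.4%, Blend 1 51/107 = 47.7% → Formula K
Overall: Formula K 200/697 = 28.7%, Blend 1 239/753 = 31.7% → Blend 1
Neither sweeps: Formula K wins 2 of 4 groups, Blend 1 wins 2. Blend 1 wins overall but not every group — no Simpson reversal.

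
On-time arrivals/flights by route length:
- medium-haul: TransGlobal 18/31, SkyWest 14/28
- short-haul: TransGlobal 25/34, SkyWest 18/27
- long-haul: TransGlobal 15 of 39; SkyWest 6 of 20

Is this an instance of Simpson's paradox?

Medium-haul: TransGlobal 18/31 = 58.1%, SkyWest 14/28 = 50.0% → TransGlobal
Short-haul: TransGlobal 25/34 = 73.5%, SkyWest 18/27 = 66.7% → TransGlobal
Long-haul: TransGlobal 15/39 = 38.5%, SkyWest 6/20 = 30.0% → TransGlobal
Overall: TransGlobal 58/104 = 55.8%, SkyWest 38/75 = 50.7% → TransGlobal
TransGlobal wins overall and in every route group — no reversal.

No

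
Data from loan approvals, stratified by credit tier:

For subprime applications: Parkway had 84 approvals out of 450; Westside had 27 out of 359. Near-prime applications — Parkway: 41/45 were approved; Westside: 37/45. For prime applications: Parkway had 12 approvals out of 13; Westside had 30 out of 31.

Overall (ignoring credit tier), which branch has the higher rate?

Subprime: Parkway 84/450 = 18.7%, Westside 27/359 = 7.5% → Parkway
Near-prime: Parkway 41/45 = 91.1%, Westside 37/45 = 82.2% → Parkway
Prime: Parkway 12/13 = 92.3%, Westside 30/31 = 96.8% → Westside
Overall: Parkway 137/508 = 27.0%, Westside 94/435 = 21.6% → Parkway
(Neither sweeps every credit group, but Parkway has the higher pooled rate.)

Parkway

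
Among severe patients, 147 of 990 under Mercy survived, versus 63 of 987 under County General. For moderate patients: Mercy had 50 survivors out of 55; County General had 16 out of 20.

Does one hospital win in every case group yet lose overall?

Severe: Mercy 147/990 = 14.8%, County General 63/987 = 6.4% → Mercy
Moderate: Mercy 50/55 = 90.9%, County General 16/20 = 80.0% → Mercy
Overall: Mercy 197/1045 = 18.9%, County General 79/1007 = 7.8% → Mercy
Mercy wins overall and in every case group — no reversal.

No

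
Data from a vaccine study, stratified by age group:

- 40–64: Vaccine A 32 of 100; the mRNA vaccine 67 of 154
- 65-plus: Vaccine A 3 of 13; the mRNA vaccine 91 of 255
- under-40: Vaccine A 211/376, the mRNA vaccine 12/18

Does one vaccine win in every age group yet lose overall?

40–64: Vaccine A 32/100 = 32.0%, the mRNA vaccine 67/154 = 43.5% → the mRNA vaccine
65-plus: Vaccine A 3/13 = 23.1%, the mRNA vaccine 91/255 = 35.7% → the mRNA vaccine
Under-40: Vaccine A 211/376 = 56.1%, the mRNA vaccine 12/18 = 66.7% → the mRNA vaccine
Overall: Vaccine A 246/489 = 50.3%, the mRNA vaccine 170/427 = 39.8% → Vaccine A
The mRNA vaccine wins each age group but Vaccine A wins overall — the comparison reverses. The mRNA vaccine's recipients skew toward 65-plus, which has a lower base rate.

Yes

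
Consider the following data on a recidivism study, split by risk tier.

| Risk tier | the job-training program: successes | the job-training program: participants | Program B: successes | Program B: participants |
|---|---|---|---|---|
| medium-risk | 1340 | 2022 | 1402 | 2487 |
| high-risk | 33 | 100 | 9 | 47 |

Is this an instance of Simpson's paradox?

Medium-risk: the job-training program 1340/2022 = 66.3%, Program B 1402/2487 = 56.4% → the job-training program
High-risk: the job-training program 33/100 = 33.0%, Program B 9/47 = 19.1% → the job-training program
Overall: the job-training program 1373/2122 = 64.7%, Program B 1411/2534 = 55.7% → the job-training program
The job-training program wins overall and in every risk group — no reversal.

No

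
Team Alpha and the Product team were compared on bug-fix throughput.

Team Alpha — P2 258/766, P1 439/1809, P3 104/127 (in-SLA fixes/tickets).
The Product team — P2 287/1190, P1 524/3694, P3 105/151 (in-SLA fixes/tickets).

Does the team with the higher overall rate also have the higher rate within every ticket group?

Yes

P2: Team Alpha 258/766 = 33.7%, the Product team 287/1190 = 24.1% → Team Alpha
P1: Team Alpha 439/1809 = 24.3%, the Product team 524/3694 = 14.2% → Team Alpha
P3: Team Alpha 104/127 = 81.9%, the Product team 105/151 = 69.5% → Team Alpha
Overall: Team Alpha 801/2702 = 29.6%, the Product team 916/5035 = 18.2% → Team Alpha
Team Alpha wins overall and in every ticket group — no reversal.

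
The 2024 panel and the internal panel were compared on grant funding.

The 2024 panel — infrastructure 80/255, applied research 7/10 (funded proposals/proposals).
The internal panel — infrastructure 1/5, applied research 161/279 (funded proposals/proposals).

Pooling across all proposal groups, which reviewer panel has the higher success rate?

the internal panel

Infrastructure: the 2024 panel 80/255 = 31.4%, the internal panel 1/5 = 20.0% → the 2024 panel
Applied research: the 2024 panel 7/10 = 70.0%, the internal panel 161/279 = 57.7% → the 2024 panel
Overall: the 2024 panel 87/265 = 32.8%, the internal panel 162/284 = 57.0% → the internal panel
(The 2024 panel wins every proposal group but the internal panel wins overall — the 2024 panel's proposals skew toward the low-rate infrastructure group.)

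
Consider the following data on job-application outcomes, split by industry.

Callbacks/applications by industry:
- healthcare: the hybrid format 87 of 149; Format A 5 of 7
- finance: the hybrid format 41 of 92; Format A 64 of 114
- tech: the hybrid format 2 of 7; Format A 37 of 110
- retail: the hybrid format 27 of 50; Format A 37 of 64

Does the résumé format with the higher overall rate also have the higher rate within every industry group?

No

Healthcare: the hybrid format 87/149 = 58.4%, Format A 5/7 = 71.4% → Format A
Finance: the hybrid format 41/92 = 44.6%, Format A 64/114 = 56.1% → Format A
Tech: the hybrid format 2/7 = 28.6%, Format A 37/110 = 33.6% → Format A
Retail: the hybrid format 27/50 = 54.0%, Format A 37/64 = 57.8% → Format A
Overall: the hybrid format 157/298 = 52.7%, Format A 143/295 = 48.5% → the hybrid format
Format A wins each industry group but the hybrid format wins overall — the comparison reverses. Format A's applications skew toward tech, which has a lower base rate.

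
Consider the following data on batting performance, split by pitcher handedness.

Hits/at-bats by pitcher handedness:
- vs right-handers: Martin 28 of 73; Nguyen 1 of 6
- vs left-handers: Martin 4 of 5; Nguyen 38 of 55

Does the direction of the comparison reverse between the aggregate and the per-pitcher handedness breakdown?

Yes

Vs right-handers: Martin 28/73 = 38.4%, Nguyen 1/6 = 16.7% → Martin
Vs left-handers: Martin 4/5 = 80.0%, Nguyen 38/55 = 69.1% → Martin
Overall: Martin 32/78 = 41.0%, Nguyen 39/61 = 63.9% → Nguyen
Martin wins each pitcher group but Nguyen wins overall — the comparison reverses. Martin's at-bats skew toward vs right-handers, which has a lower base rate.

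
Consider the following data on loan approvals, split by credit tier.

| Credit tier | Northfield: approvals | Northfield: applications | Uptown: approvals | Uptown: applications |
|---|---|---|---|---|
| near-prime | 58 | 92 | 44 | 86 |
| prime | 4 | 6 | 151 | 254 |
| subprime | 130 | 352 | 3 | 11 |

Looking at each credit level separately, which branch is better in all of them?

Near-prime: Northfield 58/92 = 63.0%, Uptown 44/86 = 51.2% → Northfield
Prime: Northfield 4/6 = 66.7%, Uptown 151/254 = 59.4% → Northfield
Subprime: Northfield 130/352 = 36.9%, Uptown 3/11 = 27.3% → Northfield
Northfield has the higher rate in all 3 groups.

Northfield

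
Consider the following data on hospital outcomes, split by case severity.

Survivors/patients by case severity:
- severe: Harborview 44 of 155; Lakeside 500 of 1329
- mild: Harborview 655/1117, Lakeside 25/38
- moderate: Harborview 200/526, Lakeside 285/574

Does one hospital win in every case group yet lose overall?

Yes

Severe: Harborview 44/155 = 28.4%, Lakeside 500/1329 = 37.6% → Lakeside
Mild: Harborview 655/1117 = 58.6%, Lakeside 25/38 = 65.8% → Lakeside
Moderate: Harborview 200/526 = 38.0%, Lakeside 285/574 = 49.7% → Lakeside
Overall: Harborview 899/1798 = 50.0%, Lakeside 810/1941 = 41.7% → Harborview
Lakeside wins each case group but Harborview wins overall — the comparison reverses. Lakeside's patients skew toward severe, which has a lower base rate.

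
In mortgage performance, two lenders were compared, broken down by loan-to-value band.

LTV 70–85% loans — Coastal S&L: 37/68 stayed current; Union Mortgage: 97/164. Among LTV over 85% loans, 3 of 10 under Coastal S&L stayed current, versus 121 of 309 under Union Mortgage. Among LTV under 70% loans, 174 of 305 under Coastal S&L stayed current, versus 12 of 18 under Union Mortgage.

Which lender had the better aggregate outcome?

Coastal S&L

LTV 70–85%: Coastal S&L 37/68 = 54.4%, Union Mortgage 97/164 = 59.1% → Union Mortgage
LTV over 85%: Coastal S&L 3/10 = 30.0%, Union Mortgage 121/309 = 39.2% → Union Mortgage
LTV under 70%: Coastal S&L 174/305 = 57.0%, Union Mortgage 12/18 = 66.7% → Union Mortgage
Overall: Coastal S&L 214/383 = 55.9%, Union Mortgage 230/491 = 46.8% → Coastal S&L
(Union Mortgage wins every loan-to-value group but Coastal S&L wins overall — Union Mortgage's loans skew toward the low-rate LTV over 85% group.)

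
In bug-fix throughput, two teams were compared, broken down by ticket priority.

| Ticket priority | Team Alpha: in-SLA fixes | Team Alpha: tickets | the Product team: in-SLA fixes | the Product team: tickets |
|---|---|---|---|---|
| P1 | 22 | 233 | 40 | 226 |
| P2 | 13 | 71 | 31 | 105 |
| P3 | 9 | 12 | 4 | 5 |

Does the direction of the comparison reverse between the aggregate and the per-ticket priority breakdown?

P1: Team Alpha 22/233 = 9.4%, the Product team 40/226 = 17.7% → the Product team
P2: Team Alpha 13/71 = 18.3%, the Product team 31/105 = 29.5% → the Product team
P3: Team Alpha 9/12 = 75.0%, the Product team 4/5 = 80.0% → the Product team
Overall: Team Alpha 44/316 = 13.9%, the Product team 75/336 = 22.3% → the Product team
The Product team wins overall and in every ticket group — no reversal.

No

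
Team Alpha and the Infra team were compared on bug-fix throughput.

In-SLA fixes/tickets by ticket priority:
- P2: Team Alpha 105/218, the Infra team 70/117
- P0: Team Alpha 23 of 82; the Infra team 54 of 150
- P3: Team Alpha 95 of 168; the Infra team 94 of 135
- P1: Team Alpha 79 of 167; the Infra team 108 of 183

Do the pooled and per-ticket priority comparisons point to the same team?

P2: Team Alpha 105/218 = 48.2%, the Infra team 70/117 = 59.8% → the Infra team
P0: Team Alpha 23/82 = 28.0%, the Infra team 54/150 = 36.0% → the Infra team
P3: Team Alpha 95/168 = 56.5%, the Infra team 94/135 = 69.6% → the Infra team
P1: Team Alpha 79/167 = 47.3%, the Infra team 108/183 = 59.0% → the Infra team
Overall: Team Alpha 302/635 = 47.6%, the Infra team 326/585 = 55.7% → the Infra team
The Infra team wins overall and in every ticket group — no reversal.

Yes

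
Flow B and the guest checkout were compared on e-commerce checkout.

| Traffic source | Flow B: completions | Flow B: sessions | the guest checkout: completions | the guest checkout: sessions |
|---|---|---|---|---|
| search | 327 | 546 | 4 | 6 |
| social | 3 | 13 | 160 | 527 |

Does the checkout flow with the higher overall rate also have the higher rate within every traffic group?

No

Search: Flow B 327/546 = 59.9%, the guest checkout 4/6 = 66.7% → the guest checkout
Social: Flow B 3/13 = 23.1%, the guest checkout 160/527 = 30.4% → the guest checkout
Overall: Flow B 330/559 = 59.0%, the guest checkout 164/533 = 30.8% → Flow B
The guest checkout wins each traffic group but Flow B wins overall — the comparison reverses. The guest checkout's sessions skew toward social, which has a lower base rate.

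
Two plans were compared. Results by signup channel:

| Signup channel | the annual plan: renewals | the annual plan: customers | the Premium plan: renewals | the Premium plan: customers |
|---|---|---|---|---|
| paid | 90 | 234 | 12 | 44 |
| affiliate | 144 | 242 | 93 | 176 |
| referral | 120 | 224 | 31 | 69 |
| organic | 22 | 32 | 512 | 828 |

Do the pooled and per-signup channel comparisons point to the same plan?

Paid: the annual plan 90/234 = 38.5%, the Premium plan 12/44 = 27.3% → the annual plan
Affiliate: the annual plan 144/242 = 59.5%, the Premium plan 93/176 = 52.8% → the annual plan
Referral: the annual plan 120/224 = 53.6%, the Premium plan 31/69 = 44.9% → the annual plan
Organic: the annual plan 22/32 = 68.8%, the Premium plan 512/828 = 61.8% → the annual plan
Overall: the annual plan 376/732 = 51.4%, the Premium plan 648/1117 = 58.0% → the Premium plan
The annual plan wins each signup group but the Premium plan wins overall — the comparison reverses. The annual plan's customers skew toward paid, which has a lower base rate.

No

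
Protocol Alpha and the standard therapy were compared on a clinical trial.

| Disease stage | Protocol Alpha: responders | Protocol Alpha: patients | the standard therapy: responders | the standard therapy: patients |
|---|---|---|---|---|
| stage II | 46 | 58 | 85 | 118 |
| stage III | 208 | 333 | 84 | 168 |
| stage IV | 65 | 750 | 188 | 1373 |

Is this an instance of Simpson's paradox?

No

Stage II: Protocol Alpha 46/58 = 79.3%, the standard therapy 85/118 = 72.0% → Protocol Alpha
Stage III: Protocol Alpha 208/333 = 62.5%, the standard therapy 84/168 = 50.0% → Protocol Alpha
Stage IV: Protocol Alpha 65/750 = 8.7%, the standard therapy 188/1373 = 13.7% → the standard therapy
Overall: Protocol Alpha 319/1141 = 28.0%, the standard therapy 357/1659 = 21.5% → Protocol Alpha
Neither sweeps: Protocol Alpha wins 2 of 3 groups, the standard therapy wins 1. Protocol Alpha wins overall but not every group — no Simpson reversal.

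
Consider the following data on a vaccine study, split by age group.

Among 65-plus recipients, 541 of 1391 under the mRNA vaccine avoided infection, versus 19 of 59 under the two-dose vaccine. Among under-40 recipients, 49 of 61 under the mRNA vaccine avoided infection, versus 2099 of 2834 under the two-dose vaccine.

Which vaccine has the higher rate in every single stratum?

65-plus: the mRNA vaccine 541/1391 = 38.9%, the two-dose vaccine 19/59 = 32.2% → the mRNA vaccine
Under-40: the mRNA vaccine 49/61 = 80.3%, the two-dose vaccine 2099/2834 = 74.1% → the mRNA vaccine
The mRNA vaccine has the higher rate in both groups.

the mRNA vaccine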